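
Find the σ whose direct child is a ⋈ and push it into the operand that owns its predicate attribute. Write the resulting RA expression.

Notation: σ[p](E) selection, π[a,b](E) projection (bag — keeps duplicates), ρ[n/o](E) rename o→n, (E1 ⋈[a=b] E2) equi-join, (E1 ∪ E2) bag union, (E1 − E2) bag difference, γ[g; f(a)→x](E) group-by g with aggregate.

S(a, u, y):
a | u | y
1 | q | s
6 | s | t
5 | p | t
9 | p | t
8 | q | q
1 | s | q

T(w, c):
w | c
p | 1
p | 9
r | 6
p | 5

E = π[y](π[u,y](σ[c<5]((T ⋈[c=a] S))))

σ filters on c, owned by the left side.
E' = π[y](π[u,y]((σ[c<5](T) ⋈[c=a] S)))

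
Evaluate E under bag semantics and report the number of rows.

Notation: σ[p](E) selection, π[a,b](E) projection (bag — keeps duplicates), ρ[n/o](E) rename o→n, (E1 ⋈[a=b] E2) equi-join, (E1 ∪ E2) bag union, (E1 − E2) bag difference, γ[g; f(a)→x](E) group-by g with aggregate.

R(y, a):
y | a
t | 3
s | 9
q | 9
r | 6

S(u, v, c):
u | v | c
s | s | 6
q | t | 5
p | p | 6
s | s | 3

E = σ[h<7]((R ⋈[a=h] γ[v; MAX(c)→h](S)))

Stepwise |·|:
  R → 4
  S → 4
  γ[v; MAX(c)→h](S) → 3
  (R ⋈[a=h] γ[v; MAX(c)→h](S)) → 2
  σ[h<7]((R ⋈[a=h] γ[v; MAX(c)→h](S))) → 2

|E| = 2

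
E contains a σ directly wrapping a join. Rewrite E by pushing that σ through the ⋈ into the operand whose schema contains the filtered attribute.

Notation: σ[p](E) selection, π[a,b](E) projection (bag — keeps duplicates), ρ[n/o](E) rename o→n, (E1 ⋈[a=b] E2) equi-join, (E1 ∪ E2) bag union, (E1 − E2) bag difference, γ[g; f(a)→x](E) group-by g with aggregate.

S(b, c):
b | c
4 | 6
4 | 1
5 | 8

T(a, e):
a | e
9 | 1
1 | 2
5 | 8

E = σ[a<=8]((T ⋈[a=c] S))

σ filters on a, owned by the left side.
E' = (σ[a<=8](T) ⋈[a=c] S)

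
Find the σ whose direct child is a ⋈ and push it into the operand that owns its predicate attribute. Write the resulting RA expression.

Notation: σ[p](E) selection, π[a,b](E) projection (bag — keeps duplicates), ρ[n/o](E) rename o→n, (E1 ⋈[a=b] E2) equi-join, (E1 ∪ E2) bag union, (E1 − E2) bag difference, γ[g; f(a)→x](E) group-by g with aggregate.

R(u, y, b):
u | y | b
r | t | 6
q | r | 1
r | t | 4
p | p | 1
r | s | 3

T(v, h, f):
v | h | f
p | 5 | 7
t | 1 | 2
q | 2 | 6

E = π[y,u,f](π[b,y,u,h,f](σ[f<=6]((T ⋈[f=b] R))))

σ filters on f, owned by the left side.
E' = π[y,u,f](π[b,y,u,h,f]((σ[f<=6](T) ⋈[f=b] R)))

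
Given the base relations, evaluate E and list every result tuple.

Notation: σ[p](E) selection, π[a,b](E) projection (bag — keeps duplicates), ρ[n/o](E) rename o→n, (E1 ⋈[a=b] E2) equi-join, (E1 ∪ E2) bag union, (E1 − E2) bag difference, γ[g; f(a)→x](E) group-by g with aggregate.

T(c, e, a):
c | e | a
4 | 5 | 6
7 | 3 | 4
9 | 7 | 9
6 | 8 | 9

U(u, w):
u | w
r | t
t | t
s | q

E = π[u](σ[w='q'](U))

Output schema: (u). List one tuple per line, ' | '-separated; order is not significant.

Row counts bottom-up:
  U → 3
  σ[w='q'](U) → 1
  π[u](σ[w='q'](U)) → 1

== RESULT ==
u
s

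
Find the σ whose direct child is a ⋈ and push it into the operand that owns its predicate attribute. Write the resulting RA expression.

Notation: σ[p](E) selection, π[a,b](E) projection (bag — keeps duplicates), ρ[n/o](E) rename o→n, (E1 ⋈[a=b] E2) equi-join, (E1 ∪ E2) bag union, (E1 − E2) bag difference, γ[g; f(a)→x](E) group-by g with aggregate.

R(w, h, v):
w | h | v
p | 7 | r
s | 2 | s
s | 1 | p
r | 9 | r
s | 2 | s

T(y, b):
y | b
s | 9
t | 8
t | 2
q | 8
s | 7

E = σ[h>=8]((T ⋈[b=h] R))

σ filters on h, owned by the right side.
E' = (T ⋈[b=h] σ[h>=8](R))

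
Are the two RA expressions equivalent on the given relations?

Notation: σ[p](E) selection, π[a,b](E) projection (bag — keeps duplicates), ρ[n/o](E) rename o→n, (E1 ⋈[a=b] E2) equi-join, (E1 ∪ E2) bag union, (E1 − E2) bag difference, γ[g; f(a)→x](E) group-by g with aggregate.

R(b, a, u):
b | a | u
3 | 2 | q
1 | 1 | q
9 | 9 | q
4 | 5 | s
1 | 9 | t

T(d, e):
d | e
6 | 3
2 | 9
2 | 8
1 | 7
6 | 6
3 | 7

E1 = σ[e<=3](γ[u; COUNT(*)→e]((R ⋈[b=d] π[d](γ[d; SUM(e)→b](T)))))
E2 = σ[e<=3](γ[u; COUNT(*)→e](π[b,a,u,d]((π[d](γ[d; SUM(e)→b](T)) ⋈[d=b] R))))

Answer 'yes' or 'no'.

E1 stepwise |·|:
  R → 5
  T → 6
  γ[d; SUM(e)→b](T) → 4
  π[d](γ[d; SUM(e)→b](T)) → 4
  (R ⋈[b=d] π[d](γ[d; SUM(e)→b](T))) → 3
  γ[u; COUNT(*)→e]((R ⋈[b=d] π[d](γ[d; SUM(e)→b](T)))) → 2
  σ[e<=3](γ[u; COUNT(*)→e]((R ⋈[b=d] π[d](γ[d; SUM(e)→b](T))))) → 2
E2 stepwise |·|:
  T → 6
  γ[d; SUM(e)→b](T) → 4
  π[d](γ[d; SUM(e)→b](T)) → 4
  R → 5
  (π[d](γ[d; SUM(e)→b](T)) ⋈[d=b] R) → 3
  π[b,a,u,d]((π[d](γ[d; SUM(e)→b](T)) ⋈[d=b] R)) → 3
  γ[u; COUNT(*)→e](π[b,a,u,d]((π[d](γ[d; SUM(e)→b](T)) ⋈[d=b] R))) → 2
  σ[e<=3](γ[u; COUNT(*)→e](π[b,a,u,d]((π[d](γ[d; SUM(e)→b](T)) ⋈[d=b] R)))) → 2

E1 and E2 produce the same multiset:
u | e
q | 2
t | 1

yes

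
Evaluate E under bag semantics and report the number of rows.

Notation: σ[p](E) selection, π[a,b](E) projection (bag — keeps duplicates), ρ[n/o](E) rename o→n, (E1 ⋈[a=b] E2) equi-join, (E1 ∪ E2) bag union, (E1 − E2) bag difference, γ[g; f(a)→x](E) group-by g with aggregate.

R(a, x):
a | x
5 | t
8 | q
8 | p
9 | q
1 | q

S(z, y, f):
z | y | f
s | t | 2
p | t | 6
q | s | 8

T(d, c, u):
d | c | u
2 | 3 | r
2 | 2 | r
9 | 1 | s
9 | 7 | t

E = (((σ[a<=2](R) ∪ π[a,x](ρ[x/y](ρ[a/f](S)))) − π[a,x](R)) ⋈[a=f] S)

Stepwise |·|:
  R → 5
  σ[a<=2](R) → 1
  S → 3
  ρ[a/f](S) → 3
  ρ[x/y](ρ[a/f](S)) → 3
  π[a,x](ρ[x/y](ρ[a/f](S))) → 3
  (σ[a<=2](R) ∪ π[a,x](ρ[x/y](ρ[a/f](S)))) → 4
  R → 5
  π[a,x](R) → 5
  ((σ[a<=2](R) ∪ π[a,x](ρ[x/y](ρ[a/f](S)))) − π[a,x](R)) → 3
  S → 3
  (((σ[a<=2](R) ∪ π[a,x](ρ[x/y](ρ[a/f](S)))) − π[a,x](R)) ⋈[a=f] S) → 3

|E| = 3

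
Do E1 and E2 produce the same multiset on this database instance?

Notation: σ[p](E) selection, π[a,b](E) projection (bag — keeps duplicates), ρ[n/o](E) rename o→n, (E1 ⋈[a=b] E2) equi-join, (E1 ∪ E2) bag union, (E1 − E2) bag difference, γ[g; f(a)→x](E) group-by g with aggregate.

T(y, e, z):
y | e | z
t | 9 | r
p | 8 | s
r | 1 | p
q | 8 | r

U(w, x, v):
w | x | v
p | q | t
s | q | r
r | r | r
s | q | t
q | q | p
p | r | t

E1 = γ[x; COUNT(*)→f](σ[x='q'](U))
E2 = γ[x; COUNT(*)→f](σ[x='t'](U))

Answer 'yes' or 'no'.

E1 stepwise |·|:
  U → 6
  σ[x='q'](U) → 4
  γ[x; COUNT(*)→f](σ[x='q'](U)) → 1
E2 stepwise |·|:
  U → 6
  σ[x='t'](U) → 0
  γ[x; COUNT(*)→f](σ[x='t'](U)) → 0

E1 result:
x | f
q | 4
E2 result:
x | f
(0 rows)
Witness: ('q', 4) appears 1× in E1 but 0× in E2.

no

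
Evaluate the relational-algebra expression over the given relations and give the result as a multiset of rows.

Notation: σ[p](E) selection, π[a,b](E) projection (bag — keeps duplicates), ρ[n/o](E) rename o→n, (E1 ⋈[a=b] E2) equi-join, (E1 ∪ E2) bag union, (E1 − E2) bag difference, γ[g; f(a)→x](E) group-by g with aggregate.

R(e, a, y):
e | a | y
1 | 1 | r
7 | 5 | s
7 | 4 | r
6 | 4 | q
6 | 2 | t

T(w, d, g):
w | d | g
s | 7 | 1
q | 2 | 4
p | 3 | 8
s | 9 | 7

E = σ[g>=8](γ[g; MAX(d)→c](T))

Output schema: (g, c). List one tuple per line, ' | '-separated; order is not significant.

Stepwise |·|:
  T → 4
  γ[g; MAX(d)→c](T) → 4
  σ[g>=8](γ[g; MAX(d)→c](T)) → 1

== RESULT ==
g | c
8 | 3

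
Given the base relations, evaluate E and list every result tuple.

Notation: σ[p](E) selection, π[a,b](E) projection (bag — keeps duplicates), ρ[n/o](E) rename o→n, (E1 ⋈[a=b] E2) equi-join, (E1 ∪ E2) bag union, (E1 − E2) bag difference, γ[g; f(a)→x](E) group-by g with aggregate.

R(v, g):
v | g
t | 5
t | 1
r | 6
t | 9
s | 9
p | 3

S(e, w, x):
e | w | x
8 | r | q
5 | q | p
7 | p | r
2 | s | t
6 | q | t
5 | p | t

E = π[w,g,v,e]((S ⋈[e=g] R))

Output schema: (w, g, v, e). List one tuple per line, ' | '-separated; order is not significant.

Per-node cardinality:
  S → 6
  R → 6
  (S ⋈[e=g] R) → 3
  π[w,g,v,e]((S ⋈[e=g] R)) → 3

== RESULT ==
w | g | v | e
p | 5 | t | 5
q | 5 | t | 5
q | 6 | r | 6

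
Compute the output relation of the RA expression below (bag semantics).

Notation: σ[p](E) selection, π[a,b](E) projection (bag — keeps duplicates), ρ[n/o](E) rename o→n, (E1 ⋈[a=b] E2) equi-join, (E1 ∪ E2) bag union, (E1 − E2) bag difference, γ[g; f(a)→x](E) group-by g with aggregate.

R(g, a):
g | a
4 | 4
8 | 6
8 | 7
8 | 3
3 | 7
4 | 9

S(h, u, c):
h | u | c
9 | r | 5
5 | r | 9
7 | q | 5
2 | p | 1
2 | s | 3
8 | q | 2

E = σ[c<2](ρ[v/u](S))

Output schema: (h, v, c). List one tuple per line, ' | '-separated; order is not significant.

Stepwise |·|:
  S → 6
  ρ[v/u](S) → 6
  σ[c<2](ρ[v/u](S)) → 1

== RESULT ==
h | v | c
2 | p | 1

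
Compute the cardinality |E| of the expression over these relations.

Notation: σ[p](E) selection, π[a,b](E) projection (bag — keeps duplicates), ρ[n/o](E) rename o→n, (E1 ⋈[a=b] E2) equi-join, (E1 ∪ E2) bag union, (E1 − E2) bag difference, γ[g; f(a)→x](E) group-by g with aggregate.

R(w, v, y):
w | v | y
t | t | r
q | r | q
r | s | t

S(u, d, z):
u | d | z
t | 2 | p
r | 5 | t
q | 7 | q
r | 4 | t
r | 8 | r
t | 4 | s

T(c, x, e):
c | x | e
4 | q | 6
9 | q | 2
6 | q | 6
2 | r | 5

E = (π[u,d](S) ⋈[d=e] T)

Row counts bottom-up:
  S → 6
  π[u,d](S) → 6
  T → 4
  (π[u,d](S) ⋈[d=e] T) → 2

|E| = 2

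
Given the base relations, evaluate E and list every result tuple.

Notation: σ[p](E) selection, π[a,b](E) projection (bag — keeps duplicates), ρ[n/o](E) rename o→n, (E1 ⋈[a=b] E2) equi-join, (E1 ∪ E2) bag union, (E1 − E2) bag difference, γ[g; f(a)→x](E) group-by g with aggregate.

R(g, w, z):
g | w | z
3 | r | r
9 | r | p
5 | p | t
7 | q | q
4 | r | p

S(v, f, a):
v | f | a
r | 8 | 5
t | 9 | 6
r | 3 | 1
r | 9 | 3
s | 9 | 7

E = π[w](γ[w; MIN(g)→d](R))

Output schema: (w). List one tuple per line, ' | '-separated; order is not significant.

Stepwise |·|:
  R → 5
  γ[w; MIN(g)→d](R) → 3
  π[w](γ[w; MIN(g)→d](R)) → 3

== RESULT ==
w
p
q
r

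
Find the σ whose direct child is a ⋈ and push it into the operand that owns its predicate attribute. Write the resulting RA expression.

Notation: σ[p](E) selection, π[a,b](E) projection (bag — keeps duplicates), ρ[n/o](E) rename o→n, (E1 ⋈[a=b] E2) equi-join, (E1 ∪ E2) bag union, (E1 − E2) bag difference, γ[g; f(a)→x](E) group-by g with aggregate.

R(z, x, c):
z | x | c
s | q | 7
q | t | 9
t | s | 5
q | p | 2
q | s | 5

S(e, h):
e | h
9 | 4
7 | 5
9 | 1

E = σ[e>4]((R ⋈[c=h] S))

σ filters on e, owned by the right side.
E' = (R ⋈[c=h] σ[e>4](S))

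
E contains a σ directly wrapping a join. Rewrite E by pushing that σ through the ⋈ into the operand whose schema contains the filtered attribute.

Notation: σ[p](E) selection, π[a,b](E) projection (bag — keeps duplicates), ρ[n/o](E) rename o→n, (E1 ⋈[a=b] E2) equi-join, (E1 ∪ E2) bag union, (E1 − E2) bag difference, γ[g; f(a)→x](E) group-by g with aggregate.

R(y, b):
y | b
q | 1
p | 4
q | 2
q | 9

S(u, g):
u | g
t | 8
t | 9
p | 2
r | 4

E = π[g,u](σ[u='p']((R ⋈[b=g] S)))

σ filters on u, owned by the right side.
E' = π[g,u]((R ⋈[b=g] σ[u='p'](S)))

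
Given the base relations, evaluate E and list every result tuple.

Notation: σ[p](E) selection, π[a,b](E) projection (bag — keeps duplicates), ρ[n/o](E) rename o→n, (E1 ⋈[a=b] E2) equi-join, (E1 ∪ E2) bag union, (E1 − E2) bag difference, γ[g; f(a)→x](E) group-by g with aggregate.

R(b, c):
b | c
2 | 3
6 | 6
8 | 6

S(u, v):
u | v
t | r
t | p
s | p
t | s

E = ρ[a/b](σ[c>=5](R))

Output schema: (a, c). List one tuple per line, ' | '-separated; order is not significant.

Per-node cardinality:
  R → 3
  σ[c>=5](R) → 2
  ρ[a/b](σ[c>=5](R)) → 2

== RESULT ==
a | c
6 | 6
8 | 6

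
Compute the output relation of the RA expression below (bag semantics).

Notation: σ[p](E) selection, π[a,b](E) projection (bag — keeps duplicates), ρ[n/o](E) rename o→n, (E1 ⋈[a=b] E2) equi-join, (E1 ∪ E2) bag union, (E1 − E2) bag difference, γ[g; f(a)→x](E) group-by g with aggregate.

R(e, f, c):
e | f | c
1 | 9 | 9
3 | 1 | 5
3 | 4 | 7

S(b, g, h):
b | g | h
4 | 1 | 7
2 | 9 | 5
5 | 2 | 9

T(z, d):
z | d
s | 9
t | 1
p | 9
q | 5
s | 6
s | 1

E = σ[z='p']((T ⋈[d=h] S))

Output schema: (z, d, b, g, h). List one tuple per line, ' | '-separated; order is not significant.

Stepwise |·|:
  T → 6
  S → 3
  (T ⋈[d=h] S) → 3
  σ[z='p']((T ⋈[d=h] S)) → 1

== RESULT ==
z | d | b | g | h
p | 9 | 5 | 2 | 9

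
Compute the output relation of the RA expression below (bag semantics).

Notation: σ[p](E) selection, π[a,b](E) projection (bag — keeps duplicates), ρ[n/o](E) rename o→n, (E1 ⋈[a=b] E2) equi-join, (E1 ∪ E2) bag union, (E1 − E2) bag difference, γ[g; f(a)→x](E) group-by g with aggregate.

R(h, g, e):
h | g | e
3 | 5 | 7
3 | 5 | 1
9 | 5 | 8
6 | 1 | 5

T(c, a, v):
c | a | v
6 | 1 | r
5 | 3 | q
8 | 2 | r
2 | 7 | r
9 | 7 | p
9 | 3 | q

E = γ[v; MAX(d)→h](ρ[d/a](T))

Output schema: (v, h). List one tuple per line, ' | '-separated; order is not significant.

Subexpression sizes:
  T → 6
  ρ[d/a](T) → 6
  γ[v; MAX(d)→h](ρ[d/a](T)) → 3

== RESULT ==
v | h
p | 7
q | 3
r | 7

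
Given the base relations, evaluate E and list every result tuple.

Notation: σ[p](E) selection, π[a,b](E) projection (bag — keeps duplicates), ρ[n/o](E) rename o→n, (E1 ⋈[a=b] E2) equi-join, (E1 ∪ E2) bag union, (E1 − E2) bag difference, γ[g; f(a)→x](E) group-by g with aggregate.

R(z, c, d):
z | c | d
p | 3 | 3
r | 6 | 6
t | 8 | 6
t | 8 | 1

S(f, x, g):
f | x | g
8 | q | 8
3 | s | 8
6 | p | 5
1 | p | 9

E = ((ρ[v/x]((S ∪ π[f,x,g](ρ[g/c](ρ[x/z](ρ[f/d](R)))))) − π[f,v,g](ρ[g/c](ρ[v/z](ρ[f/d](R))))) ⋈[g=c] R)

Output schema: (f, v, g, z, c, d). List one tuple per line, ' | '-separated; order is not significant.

Subexpression sizes:
  S → 4
  R → 4
  ρ[f/d](R) → 4
  ρ[x/z](ρ[f/d](R)) → 4
  ρ[g/c](ρ[x/z](ρ[f/d](R))) → 4
  π[f,x,g](ρ[g/c](ρ[x/z](ρ[f/d](R)))) → 4
  (S ∪ π[f,x,g](ρ[g/c](ρ[x/z](ρ[f/d](R))))) → 8
  ρ[v/x]((S ∪ π[f,x,g](ρ[g/c](ρ[x/z](ρ[f/d](R)))))) → 8
  R → 4
  ρ[f/d](R) → 4
  ρ[v/z](ρ[f/d](R)) → 4
  ρ[g/c](ρ[v/z](ρ[f/d](R))) → 4
  π[f,v,g](ρ[g/c](ρ[v/z](ρ[f/d](R)))) → 4
  (ρ[v/x]((S ∪ π[f,x,g](ρ[g/c](ρ[x/z](ρ[f/d](R)))))) − π[f,v,g](ρ[g/c](ρ[v/z](ρ[f/d](R))))) → 4
  R → 4
  ((ρ[v/x]((S ∪ π[f,x,g](ρ[g/c](ρ[x/z](ρ[f/d](R)))))) − π[f,v,g](ρ[g/c](ρ[v/z](ρ[f/d](R))))) ⋈[g=c] R) → 4

== RESULT ==
f | v | g | z | c | d
3 | s | 8 | t | 8 | 1
3 | s | 8 | t | 8 | 6
8 | q | 8 | t | 8 | 1
8 | q | 8 | t | 8 | 6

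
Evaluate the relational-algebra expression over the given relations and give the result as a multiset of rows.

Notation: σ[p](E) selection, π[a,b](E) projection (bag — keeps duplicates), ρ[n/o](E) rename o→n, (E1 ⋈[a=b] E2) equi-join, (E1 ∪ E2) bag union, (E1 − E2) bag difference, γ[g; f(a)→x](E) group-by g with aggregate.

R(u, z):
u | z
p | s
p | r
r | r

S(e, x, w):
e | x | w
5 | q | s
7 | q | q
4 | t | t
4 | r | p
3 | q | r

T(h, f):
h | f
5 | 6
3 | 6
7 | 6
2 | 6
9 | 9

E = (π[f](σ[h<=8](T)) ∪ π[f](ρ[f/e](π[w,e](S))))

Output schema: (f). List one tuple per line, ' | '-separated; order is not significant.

Row counts bottom-up:
  T → 5
  σ[h<=8](T) → 4
  π[f](σ[h<=8](T)) → 4
  S → 5
  π[w,e](S) → 5
  ρ[f/e](π[w,e](S)) → 5
  π[f](ρ[f/e](π[w,e](S))) → 5
  (π[f](σ[h<=8](T)) ∪ π[f](ρ[f/e](π[w,e](S)))) → 9

== RESULT ==
f
3
4
4
5
6
6
6
6
7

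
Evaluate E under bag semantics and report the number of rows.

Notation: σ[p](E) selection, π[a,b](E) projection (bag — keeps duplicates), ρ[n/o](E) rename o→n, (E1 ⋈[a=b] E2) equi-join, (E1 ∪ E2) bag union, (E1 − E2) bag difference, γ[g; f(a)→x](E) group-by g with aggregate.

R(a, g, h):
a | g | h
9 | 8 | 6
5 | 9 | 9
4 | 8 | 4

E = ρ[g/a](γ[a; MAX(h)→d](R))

Row counts bottom-up:
  R → 3
  γ[a; MAX(h)→d](R) → 3
  ρ[g/a](γ[a; MAX(h)→d](R)) → 3

|E| = 3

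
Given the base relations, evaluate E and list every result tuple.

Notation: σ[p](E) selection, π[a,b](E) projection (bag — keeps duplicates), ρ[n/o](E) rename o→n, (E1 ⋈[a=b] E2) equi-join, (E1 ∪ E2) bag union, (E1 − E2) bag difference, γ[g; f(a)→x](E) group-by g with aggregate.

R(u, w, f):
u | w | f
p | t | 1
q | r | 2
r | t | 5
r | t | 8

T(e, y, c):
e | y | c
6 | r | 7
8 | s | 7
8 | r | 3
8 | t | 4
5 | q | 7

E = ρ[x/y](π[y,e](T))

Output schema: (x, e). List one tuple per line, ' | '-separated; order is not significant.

Stepwise |·|:
  T → 5
  π[y,e](T) → 5
  ρ[x/y](π[y,e](T)) → 5

== RESULT ==
x | e
q | 5
r | 6
r | 8
s | 8
t | 8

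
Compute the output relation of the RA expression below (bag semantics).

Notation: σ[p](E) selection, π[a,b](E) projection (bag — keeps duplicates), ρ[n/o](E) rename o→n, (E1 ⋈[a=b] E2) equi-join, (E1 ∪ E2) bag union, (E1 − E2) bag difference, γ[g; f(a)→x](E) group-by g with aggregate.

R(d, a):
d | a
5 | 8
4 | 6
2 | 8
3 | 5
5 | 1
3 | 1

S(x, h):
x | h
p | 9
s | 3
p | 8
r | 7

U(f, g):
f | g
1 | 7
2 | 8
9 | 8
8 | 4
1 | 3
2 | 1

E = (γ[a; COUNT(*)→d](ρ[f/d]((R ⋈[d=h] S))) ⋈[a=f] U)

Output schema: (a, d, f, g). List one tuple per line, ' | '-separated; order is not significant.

Subexpression sizes:
  R → 6
  S → 4
  (R ⋈[d=h] S) → 2
  ρ[f/d]((R ⋈[d=h] S)) → 2
  γ[a; COUNT(*)→d](ρ[f/d]((R ⋈[d=h] S))) → 2
  U → 6
  (γ[a; COUNT(*)→d](ρ[f/d]((R ⋈[d=h] S))) ⋈[a=f] U) → 2

== RESULT ==
a | d | f | g
1 | 1 | 1 | 3
1 | 1 | 1 | 7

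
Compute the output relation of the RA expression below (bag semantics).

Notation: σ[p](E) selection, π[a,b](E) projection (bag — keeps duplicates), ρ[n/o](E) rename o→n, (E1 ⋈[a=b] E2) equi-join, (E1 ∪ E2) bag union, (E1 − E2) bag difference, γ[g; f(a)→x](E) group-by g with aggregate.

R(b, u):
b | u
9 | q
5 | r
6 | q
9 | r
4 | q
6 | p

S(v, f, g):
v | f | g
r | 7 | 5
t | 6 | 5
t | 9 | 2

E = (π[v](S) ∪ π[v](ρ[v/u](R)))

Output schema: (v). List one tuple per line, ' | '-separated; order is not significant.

Stepwise |·|:
  S → 3
  π[v](S) → 3
  R → 6
  ρ[v/u](R) → 6
  π[v](ρ[v/u](R)) → 6
  (π[v](S) ∪ π[v](ρ[v/u](R))) → 9

== RESULT ==
v
p
q
q
q
r
r
r
t
t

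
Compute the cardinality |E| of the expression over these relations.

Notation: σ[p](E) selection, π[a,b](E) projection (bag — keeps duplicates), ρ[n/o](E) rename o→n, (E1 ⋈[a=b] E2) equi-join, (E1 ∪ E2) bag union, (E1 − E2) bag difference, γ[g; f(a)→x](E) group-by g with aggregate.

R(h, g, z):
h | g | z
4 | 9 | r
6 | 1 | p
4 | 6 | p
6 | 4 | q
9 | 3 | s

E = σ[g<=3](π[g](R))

Row counts bottom-up:
  R → 5
  π[g](R) → 5
  σ[g<=3](π[g](R)) → 2

|E| = 2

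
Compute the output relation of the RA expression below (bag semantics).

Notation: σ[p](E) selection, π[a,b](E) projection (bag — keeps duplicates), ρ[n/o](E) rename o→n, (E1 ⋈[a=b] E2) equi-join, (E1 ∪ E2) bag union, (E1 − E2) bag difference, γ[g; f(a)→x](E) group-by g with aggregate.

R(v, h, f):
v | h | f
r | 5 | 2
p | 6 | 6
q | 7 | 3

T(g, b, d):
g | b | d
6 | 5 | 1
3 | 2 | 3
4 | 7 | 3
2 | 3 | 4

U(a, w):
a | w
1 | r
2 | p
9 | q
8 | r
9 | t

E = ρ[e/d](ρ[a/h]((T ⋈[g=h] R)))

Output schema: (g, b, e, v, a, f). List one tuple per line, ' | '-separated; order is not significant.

Per-node cardinality:
  T → 4
  R → 3
  (T ⋈[g=h] R) → 1
  ρ[a/h]((T ⋈[g=h] R)) → 1
  ρ[e/d](ρ[a/h]((T ⋈[g=h] R))) → 1

== RESULT ==
g | b | e | v | a | f
6 | 5 | 1 | p | 6 | 6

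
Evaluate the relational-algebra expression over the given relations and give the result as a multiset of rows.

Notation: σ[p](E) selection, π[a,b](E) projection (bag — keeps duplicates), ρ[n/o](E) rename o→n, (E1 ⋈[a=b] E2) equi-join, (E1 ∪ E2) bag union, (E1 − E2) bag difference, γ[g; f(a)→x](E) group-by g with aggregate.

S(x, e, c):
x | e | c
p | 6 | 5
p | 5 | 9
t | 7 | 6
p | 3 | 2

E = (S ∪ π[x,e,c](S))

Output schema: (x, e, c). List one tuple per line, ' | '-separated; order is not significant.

Stepwise |·|:
  S → 4
  S → 4
  π[x,e,c](S) → 4
  (S ∪ π[x,e,c](S)) → 8

== RESULT ==
x | e | c
p | 3 | 2
p | 3 | 2
p | 5 | 9
p | 5 | 9
p | 6 | 5
p | 6 | 5
t | 7 | 6
t | 7 | 6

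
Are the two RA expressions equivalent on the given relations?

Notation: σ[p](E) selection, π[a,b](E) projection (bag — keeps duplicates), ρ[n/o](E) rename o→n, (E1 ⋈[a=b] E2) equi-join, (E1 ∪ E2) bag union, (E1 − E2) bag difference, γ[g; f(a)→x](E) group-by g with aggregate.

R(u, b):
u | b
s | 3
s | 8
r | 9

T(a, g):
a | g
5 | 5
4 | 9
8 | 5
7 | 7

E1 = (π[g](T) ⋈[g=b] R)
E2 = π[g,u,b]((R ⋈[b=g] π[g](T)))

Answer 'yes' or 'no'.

E1 subexpression sizes:
  T → 4
  π[g](T) → 4
  R → 3
  (π[g](T) ⋈[g=b] R) → 1
E2 subexpression sizes:
  R → 3
  T → 4
  π[g](T) → 4
  (R ⋈[b=g] π[g](T)) → 1
  π[g,u,b]((R ⋈[b=g] π[g](T))) → 1

E1 and E2 produce the same multiset:
g | u | b
9 | r | 9

yes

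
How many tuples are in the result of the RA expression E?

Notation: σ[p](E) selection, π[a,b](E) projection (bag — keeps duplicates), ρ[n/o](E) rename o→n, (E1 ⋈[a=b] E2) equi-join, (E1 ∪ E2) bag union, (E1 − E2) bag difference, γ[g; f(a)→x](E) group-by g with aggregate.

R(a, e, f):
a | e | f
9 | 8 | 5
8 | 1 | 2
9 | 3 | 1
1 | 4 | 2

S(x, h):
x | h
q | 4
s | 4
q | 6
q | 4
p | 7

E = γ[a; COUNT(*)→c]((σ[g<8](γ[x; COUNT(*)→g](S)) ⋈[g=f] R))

Per-node cardinality:
  S → 5
  γ[x; COUNT(*)→g](S) → 3
  σ[g<8](γ[x; COUNT(*)→g](S)) → 3
  R → 4
  (σ[g<8](γ[x; COUNT(*)→g](S)) ⋈[g=f] R) → 2
  γ[a; COUNT(*)→c]((σ[g<8](γ[x; COUNT(*)→g](S)) ⋈[g=f] R)) → 1

|E| = 1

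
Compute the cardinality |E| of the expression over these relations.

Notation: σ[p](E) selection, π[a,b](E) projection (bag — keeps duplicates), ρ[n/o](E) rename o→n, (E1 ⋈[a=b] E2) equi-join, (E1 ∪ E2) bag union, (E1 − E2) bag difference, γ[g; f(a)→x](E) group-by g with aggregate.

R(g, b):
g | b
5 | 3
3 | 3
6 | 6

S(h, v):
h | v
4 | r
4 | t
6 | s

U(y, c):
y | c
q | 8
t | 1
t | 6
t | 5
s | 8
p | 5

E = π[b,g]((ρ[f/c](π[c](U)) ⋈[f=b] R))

Per-node cardinality:
  U → 6
  π[c](U) → 6
  ρ[f/c](π[c](U)) → 6
  R → 3
  (ρ[f/c](π[c](U)) ⋈[f=b] R) → 1
  π[b,g]((ρ[f/c](π[c](U)) ⋈[f=b] R)) → 1

|E| = 1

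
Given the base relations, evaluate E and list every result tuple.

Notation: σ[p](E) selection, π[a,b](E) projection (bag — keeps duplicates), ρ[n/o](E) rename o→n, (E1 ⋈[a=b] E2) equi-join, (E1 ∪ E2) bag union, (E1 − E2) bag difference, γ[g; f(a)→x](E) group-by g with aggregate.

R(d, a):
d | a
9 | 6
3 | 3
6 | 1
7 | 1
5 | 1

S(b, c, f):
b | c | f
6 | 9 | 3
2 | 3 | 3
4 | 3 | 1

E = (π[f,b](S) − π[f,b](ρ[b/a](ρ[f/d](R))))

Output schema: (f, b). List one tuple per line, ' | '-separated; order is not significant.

Stepwise |·|:
  S → 3
  π[f,b](S) → 3
  R → 5
  ρ[f/d](R) → 5
  ρ[b/a](ρ[f/d](R)) → 5
  π[f,b](ρ[b/a](ρ[f/d](R))) → 5
  (π[f,b](S) − π[f,b](ρ[b/a](ρ[f/d](R)))) → 3

== RESULT ==
f | b
1 | 4
3 | 2
3 | 6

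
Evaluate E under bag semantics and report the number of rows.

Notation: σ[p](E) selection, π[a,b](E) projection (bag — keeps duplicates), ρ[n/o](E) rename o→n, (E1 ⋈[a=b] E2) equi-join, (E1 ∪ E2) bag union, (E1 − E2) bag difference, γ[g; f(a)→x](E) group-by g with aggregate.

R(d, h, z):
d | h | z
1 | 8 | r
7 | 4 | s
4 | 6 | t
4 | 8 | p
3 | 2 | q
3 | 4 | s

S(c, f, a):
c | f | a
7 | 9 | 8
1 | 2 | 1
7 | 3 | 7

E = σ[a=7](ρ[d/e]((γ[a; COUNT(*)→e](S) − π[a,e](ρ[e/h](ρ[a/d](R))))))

Stepwise |·|:
  S → 3
  γ[a; COUNT(*)→e](S) → 3
  R → 6
  ρ[a/d](R) → 6
  ρ[e/h](ρ[a/d](R)) → 6
  π[a,e](ρ[e/h](ρ[a/d](R))) → 6
  (γ[a; COUNT(*)→e](S) − π[a,e](ρ[e/h](ρ[a/d](R)))) → 3
  ρ[d/e]((γ[a; COUNT(*)→e](S) − π[a,e](ρ[e/h](ρ[a/d](R))))) → 3
  σ[a=7](ρ[d/e]((γ[a; COUNT(*)→e](S) − π[a,e](ρ[e/h](ρ[a/d](R)))))) → 1

|E| = 1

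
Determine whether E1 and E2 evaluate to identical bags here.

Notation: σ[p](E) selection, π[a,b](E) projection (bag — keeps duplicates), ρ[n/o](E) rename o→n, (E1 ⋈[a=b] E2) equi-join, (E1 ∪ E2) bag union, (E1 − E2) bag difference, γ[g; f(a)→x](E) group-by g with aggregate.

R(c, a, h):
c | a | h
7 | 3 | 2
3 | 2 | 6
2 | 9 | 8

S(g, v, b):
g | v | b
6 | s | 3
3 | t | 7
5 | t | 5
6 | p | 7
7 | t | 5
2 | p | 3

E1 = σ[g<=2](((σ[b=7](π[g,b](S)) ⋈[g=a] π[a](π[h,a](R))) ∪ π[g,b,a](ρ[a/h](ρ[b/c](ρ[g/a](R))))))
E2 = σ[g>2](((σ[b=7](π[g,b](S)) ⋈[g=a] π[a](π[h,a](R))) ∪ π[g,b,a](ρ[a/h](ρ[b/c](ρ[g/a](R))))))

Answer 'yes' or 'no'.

E1 stepwise |·|:
  S → 6
  π[g,b](S) → 6
  σ[b=7](π[g,b](S)) → 2
  R → 3
  π[h,a](R) → 3
  π[a](π[h,a](R)) → 3
  (σ[b=7](π[g,b](S)) ⋈[g=a] π[a](π[h,a](R))) → 1
  R → 3
  ρ[g/a](R) → 3
  ρ[b/c](ρ[g/a](R)) → 3
  ρ[a/h](ρ[b/c](ρ[g/a](R))) → 3
  π[g,b,a](ρ[a/h](ρ[b/c](ρ[g/a](R)))) → 3
  ((σ[b=7](π[g,b](S)) ⋈[g=a] π[a](π[h,a](R))) ∪ π[g,b,a](ρ[a/h](ρ[b/c](ρ[g/a](R))))) → 4
  σ[g<=2](((σ[b=7](π[g,b](S)) ⋈[g=a] π[a](π[h,a](R))) ∪ π[g,b,a](ρ[a/h](ρ[b/c](ρ[g/a](R)))))) → 1
E2 stepwise |·|:
  S → 6
  π[g,b](S) → 6
  σ[b=7](π[g,b](S)) → 2
  R → 3
  π[h,a](R) → 3
  π[a](π[h,a](R)) → 3
  (σ[b=7](π[g,b](S)) ⋈[g=a] π[a](π[h,a](R))) → 1
  R → 3
  ρ[g/a](R) → 3
  ρ[b/c](ρ[g/a](R)) → 3
  ρ[a/h](ρ[b/c](ρ[g/a](R))) → 3
  π[g,b,a](ρ[a/h](ρ[b/c](ρ[g/a](R)))) → 3
  ((σ[b=7](π[g,b](S)) ⋈[g=a] π[a](π[h,a](R))) ∪ π[g,b,a](ρ[a/h](ρ[b/c](ρ[g/a](R))))) → 4
  σ[g>2](((σ[b=7](π[g,b](S)) ⋈[g=a] π[a](π[h,a](R))) ∪ π[g,b,a](ρ[a/h](ρ[b/c](ρ[g/a](R)))))) → 3

E1 result:
g | b | a
2 | 3 | 6
E2 result:
g | b | a
3 | 7 | 2
3 | 7 | 3
9 | 2 | 8
Witness: (3, 7, 3) appears 0× in E1 but 1× in E2.

no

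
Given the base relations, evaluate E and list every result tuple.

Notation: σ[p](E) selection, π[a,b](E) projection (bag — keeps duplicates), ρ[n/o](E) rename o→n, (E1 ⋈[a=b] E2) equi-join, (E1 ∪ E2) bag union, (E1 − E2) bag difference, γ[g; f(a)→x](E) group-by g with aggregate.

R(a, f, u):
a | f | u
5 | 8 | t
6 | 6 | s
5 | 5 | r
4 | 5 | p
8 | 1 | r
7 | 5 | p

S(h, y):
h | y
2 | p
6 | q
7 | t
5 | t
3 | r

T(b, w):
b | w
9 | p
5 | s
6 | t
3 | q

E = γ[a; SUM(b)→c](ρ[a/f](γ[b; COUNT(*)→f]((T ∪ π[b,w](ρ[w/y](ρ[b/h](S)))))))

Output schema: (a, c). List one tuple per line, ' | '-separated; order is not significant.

Subexpression sizes:
  T → 4
  S → 5
  ρ[b/h](S) → 5
  ρ[w/y](ρ[b/h](S)) → 5
  π[b,w](ρ[w/y](ρ[b/h](S))) → 5
  (T ∪ π[b,w](ρ[w/y](ρ[b/h](S)))) → 9
  γ[b; COUNT(*)→f]((T ∪ π[b,w](ρ[w/y](ρ[b/h](S))))) → 6
  ρ[a/f](γ[b; COUNT(*)→f]((T ∪ π[b,w](ρ[w/y](ρ[b/h](S)))))) → 6
  γ[a; SUM(b)→c](ρ[a/f](γ[b; COUNT(*)→f]((T ∪ π[b,w](ρ[w/y](ρ[b/h](S))))))) → 2

== RESULT ==
a | c
1 | 18
2 | 14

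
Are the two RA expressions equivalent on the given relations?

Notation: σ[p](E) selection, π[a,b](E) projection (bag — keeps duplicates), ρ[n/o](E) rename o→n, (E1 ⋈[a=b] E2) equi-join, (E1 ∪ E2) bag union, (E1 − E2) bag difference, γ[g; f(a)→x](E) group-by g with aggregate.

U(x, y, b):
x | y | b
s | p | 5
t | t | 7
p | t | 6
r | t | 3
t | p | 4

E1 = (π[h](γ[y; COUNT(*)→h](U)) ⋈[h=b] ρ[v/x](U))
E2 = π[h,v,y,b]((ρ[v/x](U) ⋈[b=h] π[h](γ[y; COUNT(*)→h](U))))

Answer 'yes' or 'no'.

E1 stepwise |·|:
  U → 5
  γ[y; COUNT(*)→h](U) → 2
  π[h](γ[y; COUNT(*)→h](U)) → 2
  U → 5
  ρ[v/x](U) → 5
  (π[h](γ[y; COUNT(*)→h](U)) ⋈[h=b] ρ[v/x](U)) → 1
E2 stepwise |·|:
  U → 5
  ρ[v/x](U) → 5
  U → 5
  γ[y; COUNT(*)→h](U) → 2
  π[h](γ[y; COUNT(*)→h](U)) → 2
  (ρ[v/x](U) ⋈[b=h] π[h](γ[y; COUNT(*)→h](U))) → 1
  π[h,v,y,b]((ρ[v/x](U) ⋈[b=h] π[h](γ[y; COUNT(*)→h](U)))) → 1

E1 and E2 produce the same multiset:
h | v | y | b
3 | r | t | 3

yes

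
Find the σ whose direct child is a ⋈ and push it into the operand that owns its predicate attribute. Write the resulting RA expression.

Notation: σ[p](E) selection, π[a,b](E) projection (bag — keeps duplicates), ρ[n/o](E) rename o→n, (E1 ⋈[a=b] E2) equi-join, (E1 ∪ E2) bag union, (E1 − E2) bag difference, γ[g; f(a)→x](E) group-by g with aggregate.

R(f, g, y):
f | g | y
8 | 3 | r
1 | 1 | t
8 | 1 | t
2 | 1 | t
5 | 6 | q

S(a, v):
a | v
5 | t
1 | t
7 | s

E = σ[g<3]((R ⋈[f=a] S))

σ filters on g, owned by the left side.
E' = (σ[g<3](R) ⋈[f=a] S)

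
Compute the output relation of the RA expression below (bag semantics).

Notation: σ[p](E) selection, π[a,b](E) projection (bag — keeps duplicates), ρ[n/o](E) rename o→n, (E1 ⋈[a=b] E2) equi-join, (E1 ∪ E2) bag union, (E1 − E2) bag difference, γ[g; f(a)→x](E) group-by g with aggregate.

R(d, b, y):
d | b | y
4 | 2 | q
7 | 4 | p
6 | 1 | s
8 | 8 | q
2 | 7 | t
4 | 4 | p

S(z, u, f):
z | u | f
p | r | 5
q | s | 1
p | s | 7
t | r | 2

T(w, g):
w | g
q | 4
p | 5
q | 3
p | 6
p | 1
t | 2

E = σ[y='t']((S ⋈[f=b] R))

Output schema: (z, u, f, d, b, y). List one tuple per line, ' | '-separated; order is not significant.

Row counts bottom-up:
  S → 4
  R → 6
  (S ⋈[f=b] R) → 3
  σ[y='t']((S ⋈[f=b] R)) → 1

== RESULT ==
z | u | f | d | b | y
p | s | 7 | 2 | 7 | t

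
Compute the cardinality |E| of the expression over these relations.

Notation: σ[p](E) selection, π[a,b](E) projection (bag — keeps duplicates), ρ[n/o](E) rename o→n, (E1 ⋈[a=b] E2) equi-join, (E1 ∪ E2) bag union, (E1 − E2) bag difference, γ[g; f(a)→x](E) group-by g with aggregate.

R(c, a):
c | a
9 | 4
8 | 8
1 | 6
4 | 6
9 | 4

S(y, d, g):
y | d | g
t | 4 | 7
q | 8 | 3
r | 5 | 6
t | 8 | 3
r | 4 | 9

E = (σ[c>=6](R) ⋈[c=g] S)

Row counts bottom-up:
  R → 5
  σ[c>=6](R) → 3
  S → 5
  (σ[c>=6](R) ⋈[c=g] S) → 2

|E| = 2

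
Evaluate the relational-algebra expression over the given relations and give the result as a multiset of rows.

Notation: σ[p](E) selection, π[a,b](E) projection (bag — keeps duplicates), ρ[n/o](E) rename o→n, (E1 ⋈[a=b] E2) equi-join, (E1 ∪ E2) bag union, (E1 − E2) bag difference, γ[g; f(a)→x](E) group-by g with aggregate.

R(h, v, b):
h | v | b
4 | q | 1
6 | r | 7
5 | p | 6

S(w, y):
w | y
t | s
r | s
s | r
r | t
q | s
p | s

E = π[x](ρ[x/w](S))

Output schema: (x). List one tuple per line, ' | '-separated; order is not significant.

Subexpression sizes:
  S → 6
  ρ[x/w](S) → 6
  π[x](ρ[x/w](S)) → 6

== RESULT ==
x
p
q
r
r
s
t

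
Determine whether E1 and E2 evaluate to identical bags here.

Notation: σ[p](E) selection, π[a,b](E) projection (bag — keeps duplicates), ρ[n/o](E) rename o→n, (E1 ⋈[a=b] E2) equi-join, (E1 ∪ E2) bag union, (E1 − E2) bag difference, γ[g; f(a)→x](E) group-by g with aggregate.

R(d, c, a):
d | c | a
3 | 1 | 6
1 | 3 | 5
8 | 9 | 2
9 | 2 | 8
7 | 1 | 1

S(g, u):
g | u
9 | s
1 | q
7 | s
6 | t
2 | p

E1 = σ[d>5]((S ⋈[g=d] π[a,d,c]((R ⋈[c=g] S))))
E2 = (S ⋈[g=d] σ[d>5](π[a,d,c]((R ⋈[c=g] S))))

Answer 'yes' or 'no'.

E1 row counts bottom-up:
  S → 5
  R → 5
  S → 5
  (R ⋈[c=g] S) → 4
  π[a,d,c]((R ⋈[c=g] S)) → 4
  (S ⋈[g=d] π[a,d,c]((R ⋈[c=g] S))) → 2
  σ[d>5]((S ⋈[g=d] π[a,d,c]((R ⋈[c=g] S)))) → 2
E2 row counts bottom-up:
  S → 5
  R → 5
  S → 5
  (R ⋈[c=g] S) → 4
  π[a,d,c]((R ⋈[c=g] S)) → 4
  σ[d>5](π[a,d,c]((R ⋈[c=g] S))) → 3
  (S ⋈[g=d] σ[d>5](π[a,d,c]((R ⋈[c=g] S)))) → 2

E1 and E2 produce the same multiset:
g | u | a | d | c
7 | s | 1 | 7 | 1
9 | s | 8 | 9 | 2

yes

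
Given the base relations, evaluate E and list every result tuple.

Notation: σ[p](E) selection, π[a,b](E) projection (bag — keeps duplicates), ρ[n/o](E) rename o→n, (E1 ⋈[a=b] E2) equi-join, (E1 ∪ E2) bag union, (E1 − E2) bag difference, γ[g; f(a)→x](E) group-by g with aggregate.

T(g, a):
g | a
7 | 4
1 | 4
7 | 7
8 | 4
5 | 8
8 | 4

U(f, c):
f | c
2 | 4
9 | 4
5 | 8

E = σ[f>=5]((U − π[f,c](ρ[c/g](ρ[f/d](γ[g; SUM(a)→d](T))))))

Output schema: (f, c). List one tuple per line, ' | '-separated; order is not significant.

Per-node cardinality:
  U → 3
  T → 6
  γ[g; SUM(a)→d](T) → 4
  ρ[f/d](γ[g; SUM(a)→d](T)) → 4
  ρ[c/g](ρ[f/d](γ[g; SUM(a)→d](T))) → 4
  π[f,c](ρ[c/g](ρ[f/d](γ[g; SUM(a)→d](T)))) → 4
  (U − π[f,c](ρ[c/g](ρ[f/d](γ[g; SUM(a)→d](T))))) → 3
  σ[f>=5]((U − π[f,c](ρ[c/g](ρ[f/d](γ[g; SUM(a)→d](T)))))) → 2

== RESULT ==
f | c
5 | 8
9 | 4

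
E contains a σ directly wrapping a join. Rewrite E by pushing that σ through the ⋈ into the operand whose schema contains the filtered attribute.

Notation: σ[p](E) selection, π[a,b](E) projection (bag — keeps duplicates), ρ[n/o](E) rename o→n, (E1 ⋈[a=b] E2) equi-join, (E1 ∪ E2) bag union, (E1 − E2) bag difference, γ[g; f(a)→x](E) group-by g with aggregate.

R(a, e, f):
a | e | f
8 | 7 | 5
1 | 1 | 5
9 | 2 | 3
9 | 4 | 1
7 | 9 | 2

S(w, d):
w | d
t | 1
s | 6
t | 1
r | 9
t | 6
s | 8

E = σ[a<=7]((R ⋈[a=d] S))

σ filters on a, owned by the left side.
E' = (σ[a<=7](R) ⋈[a=d] S)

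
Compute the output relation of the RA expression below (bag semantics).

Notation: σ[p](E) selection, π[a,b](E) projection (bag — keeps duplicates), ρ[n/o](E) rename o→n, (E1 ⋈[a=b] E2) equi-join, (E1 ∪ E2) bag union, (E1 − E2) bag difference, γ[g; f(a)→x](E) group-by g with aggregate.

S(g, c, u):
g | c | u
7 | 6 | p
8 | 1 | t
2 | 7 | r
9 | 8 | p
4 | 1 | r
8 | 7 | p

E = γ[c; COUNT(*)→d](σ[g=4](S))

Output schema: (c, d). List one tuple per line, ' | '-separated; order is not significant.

Stepwise |·|:
  S → 6
  σ[g=4](S) → 1
  γ[c; COUNT(*)→d](σ[g=4](S)) → 1

== RESULT ==
c | d
1 | 1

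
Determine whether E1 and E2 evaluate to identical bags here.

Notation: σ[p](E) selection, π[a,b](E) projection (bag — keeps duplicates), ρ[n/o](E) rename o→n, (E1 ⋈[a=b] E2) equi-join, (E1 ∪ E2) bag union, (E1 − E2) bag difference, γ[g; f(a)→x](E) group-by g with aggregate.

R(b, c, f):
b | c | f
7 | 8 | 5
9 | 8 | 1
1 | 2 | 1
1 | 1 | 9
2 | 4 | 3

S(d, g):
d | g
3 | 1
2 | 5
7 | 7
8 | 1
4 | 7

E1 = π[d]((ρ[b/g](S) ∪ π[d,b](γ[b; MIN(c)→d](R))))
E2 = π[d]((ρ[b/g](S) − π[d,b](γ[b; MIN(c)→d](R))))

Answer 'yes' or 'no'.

E1 row counts bottom-up:
  S → 5
  ρ[b/g](S) → 5
  R → 5
  γ[b; MIN(c)→d](R) → 4
  π[d,b](γ[b; MIN(c)→d](R)) → 4
  (ρ[b/g](S) ∪ π[d,b](γ[b; MIN(c)→d](R))) → 9
  π[d]((ρ[b/g](S) ∪ π[d,b](γ[b; MIN(c)→d](R)))) → 9
E2 row counts bottom-up:
  S → 5
  ρ[b/g](S) → 5
  R → 5
  γ[b; MIN(c)→d](R) → 4
  π[d,b](γ[b; MIN(c)→d](R)) → 4
  (ρ[b/g](S) − π[d,b](γ[b; MIN(c)→d](R))) → 5
  π[d]((ρ[b/g](S) − π[d,b](γ[b; MIN(c)→d](R)))) → 5

E1 result:
d
1
2
3
4
4
7
8
8
8
E2 result:
d
2
3
4
7
8
Witness: (8,) appears 3× in E1 but 1× in E2.

no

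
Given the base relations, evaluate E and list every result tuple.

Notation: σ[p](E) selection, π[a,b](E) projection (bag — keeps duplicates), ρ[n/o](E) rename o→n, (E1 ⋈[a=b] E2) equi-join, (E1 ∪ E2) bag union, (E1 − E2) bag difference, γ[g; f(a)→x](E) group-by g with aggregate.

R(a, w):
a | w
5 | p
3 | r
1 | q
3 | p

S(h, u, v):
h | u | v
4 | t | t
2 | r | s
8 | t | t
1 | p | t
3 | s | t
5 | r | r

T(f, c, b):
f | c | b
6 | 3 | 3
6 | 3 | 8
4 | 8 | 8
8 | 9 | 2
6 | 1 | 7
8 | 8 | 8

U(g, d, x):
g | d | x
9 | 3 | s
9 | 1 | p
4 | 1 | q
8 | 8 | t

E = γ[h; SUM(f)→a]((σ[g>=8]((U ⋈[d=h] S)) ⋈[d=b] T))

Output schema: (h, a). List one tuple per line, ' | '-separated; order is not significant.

Row counts bottom-up:
  U → 4
  S → 6
  (U ⋈[d=h] S) → 4
  σ[g>=8]((U ⋈[d=h] S)) → 3
  T → 6
  (σ[g>=8]((U ⋈[d=h] S)) ⋈[d=b] T) → 4
  γ[h; SUM(f)→a]((σ[g>=8]((U ⋈[d=h] S)) ⋈[d=b] T)) → 2

== RESULT ==
h | a
3 | 6
8 | 18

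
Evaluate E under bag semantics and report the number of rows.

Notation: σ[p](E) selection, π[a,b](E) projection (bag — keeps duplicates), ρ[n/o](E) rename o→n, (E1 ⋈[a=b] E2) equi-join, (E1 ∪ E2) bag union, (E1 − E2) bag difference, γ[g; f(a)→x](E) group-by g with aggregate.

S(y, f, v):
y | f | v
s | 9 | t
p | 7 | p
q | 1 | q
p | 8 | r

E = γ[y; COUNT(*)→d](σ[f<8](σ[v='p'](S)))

Subexpression sizes:
  S → 4
  σ[v='p'](S) → 1
  σ[f<8](σ[v='p'](S)) → 1
  γ[y; COUNT(*)→d](σ[f<8](σ[v='p'](S))) → 1

|E| = 1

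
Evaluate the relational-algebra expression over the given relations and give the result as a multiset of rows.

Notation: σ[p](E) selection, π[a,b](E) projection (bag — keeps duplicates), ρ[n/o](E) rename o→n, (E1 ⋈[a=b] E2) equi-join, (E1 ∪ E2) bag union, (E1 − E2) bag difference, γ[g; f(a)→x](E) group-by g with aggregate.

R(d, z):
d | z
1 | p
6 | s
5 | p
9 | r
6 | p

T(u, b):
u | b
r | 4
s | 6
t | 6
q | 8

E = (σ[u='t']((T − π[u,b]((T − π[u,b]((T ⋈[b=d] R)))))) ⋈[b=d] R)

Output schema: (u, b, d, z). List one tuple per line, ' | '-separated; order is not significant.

Subexpression sizes:
  T → 4
  T → 4
  T → 4
  R → 5
  (T ⋈[b=d] R) → 4
  π[u,b]((T ⋈[b=d] R)) → 4
  (T − π[u,b]((T ⋈[b=d] R))) → 2
  π[u,b]((T − π[u,b]((T ⋈[b=d] R)))) → 2
  (T − π[u,b]((T − π[u,b]((T ⋈[b=d] R))))) → 2
  σ[u='t']((T − π[u,b]((T − π[u,b]((T ⋈[b=d] R)))))) → 1
  R → 5
  (σ[u='t']((T − π[u,b]((T − π[u,b]((T ⋈[b=d] R)))))) ⋈[b=d] R) → 2

== RESULT ==
u | b | d | z
t | 6 | 6 | p
t | 6 | 6 | s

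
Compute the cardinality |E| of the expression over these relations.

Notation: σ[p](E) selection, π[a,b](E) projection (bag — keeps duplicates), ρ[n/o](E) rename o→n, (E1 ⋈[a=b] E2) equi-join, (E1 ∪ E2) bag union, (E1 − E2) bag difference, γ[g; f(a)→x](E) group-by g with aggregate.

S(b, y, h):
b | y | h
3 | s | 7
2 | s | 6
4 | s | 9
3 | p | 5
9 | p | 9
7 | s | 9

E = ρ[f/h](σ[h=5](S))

Row counts bottom-up:
  S → 6
  σ[h=5](S) → 1
  ρ[f/h](σ[h=5](S)) → 1

|E| = 1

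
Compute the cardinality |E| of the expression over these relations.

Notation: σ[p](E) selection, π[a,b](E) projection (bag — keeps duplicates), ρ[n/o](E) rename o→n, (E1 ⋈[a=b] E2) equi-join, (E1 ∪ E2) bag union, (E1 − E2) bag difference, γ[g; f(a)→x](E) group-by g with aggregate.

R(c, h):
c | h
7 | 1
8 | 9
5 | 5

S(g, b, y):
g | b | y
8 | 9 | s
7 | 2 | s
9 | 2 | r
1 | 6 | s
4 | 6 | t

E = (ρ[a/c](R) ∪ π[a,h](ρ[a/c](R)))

Row counts bottom-up:
  R → 3
  ρ[a/c](R) → 3
  R → 3
  ρ[a/c](R) → 3
  π[a,h](ρ[a/c](R)) → 3
  (ρ[a/c](R) ∪ π[a,h](ρ[a/c](R))) → 6

|E| = 6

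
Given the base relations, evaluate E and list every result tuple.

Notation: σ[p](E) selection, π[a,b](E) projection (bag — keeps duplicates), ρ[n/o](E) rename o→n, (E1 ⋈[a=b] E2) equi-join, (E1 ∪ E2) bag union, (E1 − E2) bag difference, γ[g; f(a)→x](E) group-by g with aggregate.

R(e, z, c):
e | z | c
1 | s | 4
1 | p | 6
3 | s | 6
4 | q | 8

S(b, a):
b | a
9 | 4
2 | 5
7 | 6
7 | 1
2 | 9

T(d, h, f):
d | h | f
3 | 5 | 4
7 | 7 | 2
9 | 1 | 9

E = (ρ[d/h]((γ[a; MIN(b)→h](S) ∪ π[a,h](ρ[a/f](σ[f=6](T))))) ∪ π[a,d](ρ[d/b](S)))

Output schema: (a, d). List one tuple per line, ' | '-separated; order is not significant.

Subexpression sizes:
  S → 5
  γ[a; MIN(b)→h](S) → 5
  T → 3
  σ[f=6](T) → 0
  ρ[a/f](σ[f=6](T)) → 0
  π[a,h](ρ[a/f](σ[f=6](T))) → 0
  (γ[a; MIN(b)→h](S) ∪ π[a,h](ρ[a/f](σ[f=6](T)))) → 5
  ρ[d/h]((γ[a; MIN(b)→h](S) ∪ π[a,h](ρ[a/f](σ[f=6](T))))) → 5
  S → 5
  ρ[d/b](S) → 5
  π[a,d](ρ[d/b](S)) → 5
  (ρ[d/h]((γ[a; MIN(b)→h](S) ∪ π[a,h](ρ[a/f](σ[f=6](T))))) ∪ π[a,d](ρ[d/b](S))) → 10

== RESULT ==
a | d
1 | 7
1 | 7
4 | 9
4 | 9
5 | 2
5 | 2
6 | 7
6 | 7
9 | 2
9 | 2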